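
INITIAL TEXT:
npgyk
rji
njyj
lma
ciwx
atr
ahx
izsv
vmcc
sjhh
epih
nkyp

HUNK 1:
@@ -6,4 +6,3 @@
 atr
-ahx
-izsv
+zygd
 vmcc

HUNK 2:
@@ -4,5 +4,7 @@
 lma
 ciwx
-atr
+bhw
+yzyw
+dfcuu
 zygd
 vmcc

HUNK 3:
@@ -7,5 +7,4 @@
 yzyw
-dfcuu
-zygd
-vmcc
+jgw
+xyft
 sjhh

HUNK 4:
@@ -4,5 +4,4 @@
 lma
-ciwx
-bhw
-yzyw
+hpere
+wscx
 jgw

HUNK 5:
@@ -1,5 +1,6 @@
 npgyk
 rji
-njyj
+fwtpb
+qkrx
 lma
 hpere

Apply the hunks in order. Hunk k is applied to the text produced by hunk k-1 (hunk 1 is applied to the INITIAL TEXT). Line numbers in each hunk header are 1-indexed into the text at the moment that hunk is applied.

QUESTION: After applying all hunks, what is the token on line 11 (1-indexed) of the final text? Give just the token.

Answer: epih

Derivation:
Hunk 1: at line 6 remove [ahx,izsv] add [zygd] -> 11 lines: npgyk rji njyj lma ciwx atr zygd vmcc sjhh epih nkyp
Hunk 2: at line 4 remove [atr] add [bhw,yzyw,dfcuu] -> 13 lines: npgyk rji njyj lma ciwx bhw yzyw dfcuu zygd vmcc sjhh epih nkyp
Hunk 3: at line 7 remove [dfcuu,zygd,vmcc] add [jgw,xyft] -> 12 lines: npgyk rji njyj lma ciwx bhw yzyw jgw xyft sjhh epih nkyp
Hunk 4: at line 4 remove [ciwx,bhw,yzyw] add [hpere,wscx] -> 11 lines: npgyk rji njyj lma hpere wscx jgw xyft sjhh epih nkyp
Hunk 5: at line 1 remove [njyj] add [fwtpb,qkrx] -> 12 lines: npgyk rji fwtpb qkrx lma hpere wscx jgw xyft sjhh epih nkyp
Final line 11: epih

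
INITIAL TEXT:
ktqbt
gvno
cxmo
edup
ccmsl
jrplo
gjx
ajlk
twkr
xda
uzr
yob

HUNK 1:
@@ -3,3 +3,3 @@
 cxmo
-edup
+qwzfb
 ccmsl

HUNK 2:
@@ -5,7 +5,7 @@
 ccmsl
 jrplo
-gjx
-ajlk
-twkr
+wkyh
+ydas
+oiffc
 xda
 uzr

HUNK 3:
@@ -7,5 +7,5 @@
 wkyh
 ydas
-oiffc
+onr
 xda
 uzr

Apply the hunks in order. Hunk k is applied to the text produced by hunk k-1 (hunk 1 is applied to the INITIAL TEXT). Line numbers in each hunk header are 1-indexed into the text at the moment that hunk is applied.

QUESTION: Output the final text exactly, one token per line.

Answer: ktqbt
gvno
cxmo
qwzfb
ccmsl
jrplo
wkyh
ydas
onr
xda
uzr
yob

Derivation:
Hunk 1: at line 3 remove [edup] add [qwzfb] -> 12 lines: ktqbt gvno cxmo qwzfb ccmsl jrplo gjx ajlk twkr xda uzr yob
Hunk 2: at line 5 remove [gjx,ajlk,twkr] add [wkyh,ydas,oiffc] -> 12 lines: ktqbt gvno cxmo qwzfb ccmsl jrplo wkyh ydas oiffc xda uzr yob
Hunk 3: at line 7 remove [oiffc] add [onr] -> 12 lines: ktqbt gvno cxmo qwzfb ccmsl jrplo wkyh ydas onr xda uzr yob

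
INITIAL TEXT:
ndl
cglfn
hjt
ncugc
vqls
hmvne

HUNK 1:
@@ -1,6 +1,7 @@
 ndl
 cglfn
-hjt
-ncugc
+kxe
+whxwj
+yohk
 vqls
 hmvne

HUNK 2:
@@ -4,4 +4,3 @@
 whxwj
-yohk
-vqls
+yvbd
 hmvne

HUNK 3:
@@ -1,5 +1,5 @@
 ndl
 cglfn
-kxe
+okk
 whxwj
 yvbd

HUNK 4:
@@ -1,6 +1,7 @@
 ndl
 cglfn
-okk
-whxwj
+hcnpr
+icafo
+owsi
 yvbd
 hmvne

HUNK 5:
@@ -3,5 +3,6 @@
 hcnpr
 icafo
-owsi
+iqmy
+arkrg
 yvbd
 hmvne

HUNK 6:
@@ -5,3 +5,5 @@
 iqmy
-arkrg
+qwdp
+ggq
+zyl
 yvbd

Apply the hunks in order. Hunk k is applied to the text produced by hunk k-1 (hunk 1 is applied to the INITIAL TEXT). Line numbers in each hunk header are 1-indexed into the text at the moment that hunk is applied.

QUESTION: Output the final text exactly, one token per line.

Hunk 1: at line 1 remove [hjt,ncugc] add [kxe,whxwj,yohk] -> 7 lines: ndl cglfn kxe whxwj yohk vqls hmvne
Hunk 2: at line 4 remove [yohk,vqls] add [yvbd] -> 6 lines: ndl cglfn kxe whxwj yvbd hmvne
Hunk 3: at line 1 remove [kxe] add [okk] -> 6 lines: ndl cglfn okk whxwj yvbd hmvne
Hunk 4: at line 1 remove [okk,whxwj] add [hcnpr,icafo,owsi] -> 7 lines: ndl cglfn hcnpr icafo owsi yvbd hmvne
Hunk 5: at line 3 remove [owsi] add [iqmy,arkrg] -> 8 lines: ndl cglfn hcnpr icafo iqmy arkrg yvbd hmvne
Hunk 6: at line 5 remove [arkrg] add [qwdp,ggq,zyl] -> 10 lines: ndl cglfn hcnpr icafo iqmy qwdp ggq zyl yvbd hmvne

Answer: ndl
cglfn
hcnpr
icafo
iqmy
qwdp
ggq
zyl
yvbd
hmvne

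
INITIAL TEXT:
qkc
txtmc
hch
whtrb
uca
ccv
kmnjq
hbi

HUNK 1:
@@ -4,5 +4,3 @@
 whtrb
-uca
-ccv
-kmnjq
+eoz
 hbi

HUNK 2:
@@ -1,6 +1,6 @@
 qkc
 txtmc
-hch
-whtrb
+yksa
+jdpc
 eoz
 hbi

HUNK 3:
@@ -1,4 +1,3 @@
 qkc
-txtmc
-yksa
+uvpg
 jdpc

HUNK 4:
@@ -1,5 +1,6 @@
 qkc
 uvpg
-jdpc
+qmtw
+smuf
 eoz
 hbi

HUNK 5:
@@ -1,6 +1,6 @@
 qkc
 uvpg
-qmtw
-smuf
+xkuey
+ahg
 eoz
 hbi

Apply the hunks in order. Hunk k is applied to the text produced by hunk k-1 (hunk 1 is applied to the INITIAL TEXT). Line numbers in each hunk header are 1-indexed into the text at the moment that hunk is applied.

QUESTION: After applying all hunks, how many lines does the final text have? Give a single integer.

Hunk 1: at line 4 remove [uca,ccv,kmnjq] add [eoz] -> 6 lines: qkc txtmc hch whtrb eoz hbi
Hunk 2: at line 1 remove [hch,whtrb] add [yksa,jdpc] -> 6 lines: qkc txtmc yksa jdpc eoz hbi
Hunk 3: at line 1 remove [txtmc,yksa] add [uvpg] -> 5 lines: qkc uvpg jdpc eoz hbi
Hunk 4: at line 1 remove [jdpc] add [qmtw,smuf] -> 6 lines: qkc uvpg qmtw smuf eoz hbi
Hunk 5: at line 1 remove [qmtw,smuf] add [xkuey,ahg] -> 6 lines: qkc uvpg xkuey ahg eoz hbi
Final line count: 6

Answer: 6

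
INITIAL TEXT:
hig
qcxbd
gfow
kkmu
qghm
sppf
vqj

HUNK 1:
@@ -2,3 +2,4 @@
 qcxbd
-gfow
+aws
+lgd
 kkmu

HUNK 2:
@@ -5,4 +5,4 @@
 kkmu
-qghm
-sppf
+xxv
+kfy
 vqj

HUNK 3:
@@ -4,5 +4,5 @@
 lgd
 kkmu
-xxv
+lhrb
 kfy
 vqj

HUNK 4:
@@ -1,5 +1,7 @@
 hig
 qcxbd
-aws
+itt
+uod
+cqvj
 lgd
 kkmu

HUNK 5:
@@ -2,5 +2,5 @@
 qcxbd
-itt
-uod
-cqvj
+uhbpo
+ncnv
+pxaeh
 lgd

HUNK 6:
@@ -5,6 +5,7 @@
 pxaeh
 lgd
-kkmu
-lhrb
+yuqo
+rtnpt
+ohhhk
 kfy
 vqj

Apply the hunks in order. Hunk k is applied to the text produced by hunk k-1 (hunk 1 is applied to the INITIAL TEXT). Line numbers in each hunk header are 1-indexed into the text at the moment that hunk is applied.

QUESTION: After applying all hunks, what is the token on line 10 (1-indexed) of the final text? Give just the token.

Answer: kfy

Derivation:
Hunk 1: at line 2 remove [gfow] add [aws,lgd] -> 8 lines: hig qcxbd aws lgd kkmu qghm sppf vqj
Hunk 2: at line 5 remove [qghm,sppf] add [xxv,kfy] -> 8 lines: hig qcxbd aws lgd kkmu xxv kfy vqj
Hunk 3: at line 4 remove [xxv] add [lhrb] -> 8 lines: hig qcxbd aws lgd kkmu lhrb kfy vqj
Hunk 4: at line 1 remove [aws] add [itt,uod,cqvj] -> 10 lines: hig qcxbd itt uod cqvj lgd kkmu lhrb kfy vqj
Hunk 5: at line 2 remove [itt,uod,cqvj] add [uhbpo,ncnv,pxaeh] -> 10 lines: hig qcxbd uhbpo ncnv pxaeh lgd kkmu lhrb kfy vqj
Hunk 6: at line 5 remove [kkmu,lhrb] add [yuqo,rtnpt,ohhhk] -> 11 lines: hig qcxbd uhbpo ncnv pxaeh lgd yuqo rtnpt ohhhk kfy vqj
Final line 10: kfy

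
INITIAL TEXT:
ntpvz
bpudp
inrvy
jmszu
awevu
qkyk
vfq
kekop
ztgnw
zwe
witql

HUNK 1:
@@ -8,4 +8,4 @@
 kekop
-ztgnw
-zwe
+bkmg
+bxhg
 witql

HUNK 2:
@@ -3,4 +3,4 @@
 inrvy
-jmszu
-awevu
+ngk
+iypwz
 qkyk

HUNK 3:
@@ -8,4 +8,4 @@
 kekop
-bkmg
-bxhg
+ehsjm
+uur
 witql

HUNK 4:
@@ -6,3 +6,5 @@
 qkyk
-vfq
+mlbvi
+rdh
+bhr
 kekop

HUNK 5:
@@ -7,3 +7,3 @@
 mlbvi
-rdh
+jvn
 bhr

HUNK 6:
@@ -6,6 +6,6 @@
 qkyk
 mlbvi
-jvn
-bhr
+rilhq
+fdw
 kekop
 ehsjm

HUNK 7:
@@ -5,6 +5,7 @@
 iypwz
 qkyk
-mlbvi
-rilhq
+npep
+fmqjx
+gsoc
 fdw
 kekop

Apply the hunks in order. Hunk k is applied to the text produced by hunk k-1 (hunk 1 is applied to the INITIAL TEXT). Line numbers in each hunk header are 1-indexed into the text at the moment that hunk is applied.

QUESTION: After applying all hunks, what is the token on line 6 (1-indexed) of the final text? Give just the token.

Answer: qkyk

Derivation:
Hunk 1: at line 8 remove [ztgnw,zwe] add [bkmg,bxhg] -> 11 lines: ntpvz bpudp inrvy jmszu awevu qkyk vfq kekop bkmg bxhg witql
Hunk 2: at line 3 remove [jmszu,awevu] add [ngk,iypwz] -> 11 lines: ntpvz bpudp inrvy ngk iypwz qkyk vfq kekop bkmg bxhg witql
Hunk 3: at line 8 remove [bkmg,bxhg] add [ehsjm,uur] -> 11 lines: ntpvz bpudp inrvy ngk iypwz qkyk vfq kekop ehsjm uur witql
Hunk 4: at line 6 remove [vfq] add [mlbvi,rdh,bhr] -> 13 lines: ntpvz bpudp inrvy ngk iypwz qkyk mlbvi rdh bhr kekop ehsjm uur witql
Hunk 5: at line 7 remove [rdh] add [jvn] -> 13 lines: ntpvz bpudp inrvy ngk iypwz qkyk mlbvi jvn bhr kekop ehsjm uur witql
Hunk 6: at line 6 remove [jvn,bhr] add [rilhq,fdw] -> 13 lines: ntpvz bpudp inrvy ngk iypwz qkyk mlbvi rilhq fdw kekop ehsjm uur witql
Hunk 7: at line 5 remove [mlbvi,rilhq] add [npep,fmqjx,gsoc] -> 14 lines: ntpvz bpudp inrvy ngk iypwz qkyk npep fmqjx gsoc fdw kekop ehsjm uur witql
Final line 6: qkyk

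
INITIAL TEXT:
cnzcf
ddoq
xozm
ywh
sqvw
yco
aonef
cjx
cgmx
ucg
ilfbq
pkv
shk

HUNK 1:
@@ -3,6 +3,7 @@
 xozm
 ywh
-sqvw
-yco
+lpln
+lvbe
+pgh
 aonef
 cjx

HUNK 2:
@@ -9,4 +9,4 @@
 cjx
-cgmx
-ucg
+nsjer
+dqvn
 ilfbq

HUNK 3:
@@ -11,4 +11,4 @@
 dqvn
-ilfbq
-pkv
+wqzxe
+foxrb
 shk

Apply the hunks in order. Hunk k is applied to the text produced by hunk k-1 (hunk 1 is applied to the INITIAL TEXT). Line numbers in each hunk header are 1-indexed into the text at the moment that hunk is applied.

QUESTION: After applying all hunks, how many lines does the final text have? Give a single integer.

Hunk 1: at line 3 remove [sqvw,yco] add [lpln,lvbe,pgh] -> 14 lines: cnzcf ddoq xozm ywh lpln lvbe pgh aonef cjx cgmx ucg ilfbq pkv shk
Hunk 2: at line 9 remove [cgmx,ucg] add [nsjer,dqvn] -> 14 lines: cnzcf ddoq xozm ywh lpln lvbe pgh aonef cjx nsjer dqvn ilfbq pkv shk
Hunk 3: at line 11 remove [ilfbq,pkv] add [wqzxe,foxrb] -> 14 lines: cnzcf ddoq xozm ywh lpln lvbe pgh aonef cjx nsjer dqvn wqzxe foxrb shk
Final line count: 14

Answer: 14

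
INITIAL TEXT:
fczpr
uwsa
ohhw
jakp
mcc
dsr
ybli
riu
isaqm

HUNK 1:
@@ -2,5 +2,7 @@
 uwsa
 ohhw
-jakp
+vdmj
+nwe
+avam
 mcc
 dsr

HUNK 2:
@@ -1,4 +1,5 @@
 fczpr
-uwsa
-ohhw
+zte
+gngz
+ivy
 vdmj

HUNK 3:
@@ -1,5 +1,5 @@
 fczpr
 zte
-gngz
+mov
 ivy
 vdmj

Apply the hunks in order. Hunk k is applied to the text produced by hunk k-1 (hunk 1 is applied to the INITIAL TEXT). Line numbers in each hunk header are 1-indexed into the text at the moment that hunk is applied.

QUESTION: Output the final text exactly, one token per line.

Answer: fczpr
zte
mov
ivy
vdmj
nwe
avam
mcc
dsr
ybli
riu
isaqm

Derivation:
Hunk 1: at line 2 remove [jakp] add [vdmj,nwe,avam] -> 11 lines: fczpr uwsa ohhw vdmj nwe avam mcc dsr ybli riu isaqm
Hunk 2: at line 1 remove [uwsa,ohhw] add [zte,gngz,ivy] -> 12 lines: fczpr zte gngz ivy vdmj nwe avam mcc dsr ybli riu isaqm
Hunk 3: at line 1 remove [gngz] add [mov] -> 12 lines: fczpr zte mov ivy vdmj nwe avam mcc dsr ybli riu isaqm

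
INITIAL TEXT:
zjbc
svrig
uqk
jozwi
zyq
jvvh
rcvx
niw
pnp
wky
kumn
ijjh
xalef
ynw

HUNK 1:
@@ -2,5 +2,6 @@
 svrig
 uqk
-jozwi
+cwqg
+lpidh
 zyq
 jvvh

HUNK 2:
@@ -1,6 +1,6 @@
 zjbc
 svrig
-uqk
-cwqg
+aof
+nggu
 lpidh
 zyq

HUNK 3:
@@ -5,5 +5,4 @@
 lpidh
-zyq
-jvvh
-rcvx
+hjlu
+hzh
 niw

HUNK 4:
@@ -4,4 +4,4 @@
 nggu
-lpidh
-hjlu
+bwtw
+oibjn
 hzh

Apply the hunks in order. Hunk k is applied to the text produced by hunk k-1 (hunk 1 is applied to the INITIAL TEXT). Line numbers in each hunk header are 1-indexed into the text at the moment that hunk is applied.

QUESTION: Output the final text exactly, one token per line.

Answer: zjbc
svrig
aof
nggu
bwtw
oibjn
hzh
niw
pnp
wky
kumn
ijjh
xalef
ynw

Derivation:
Hunk 1: at line 2 remove [jozwi] add [cwqg,lpidh] -> 15 lines: zjbc svrig uqk cwqg lpidh zyq jvvh rcvx niw pnp wky kumn ijjh xalef ynw
Hunk 2: at line 1 remove [uqk,cwqg] add [aof,nggu] -> 15 lines: zjbc svrig aof nggu lpidh zyq jvvh rcvx niw pnp wky kumn ijjh xalef ynw
Hunk 3: at line 5 remove [zyq,jvvh,rcvx] add [hjlu,hzh] -> 14 lines: zjbc svrig aof nggu lpidh hjlu hzh niw pnp wky kumn ijjh xalef ynw
Hunk 4: at line 4 remove [lpidh,hjlu] add [bwtw,oibjn] -> 14 lines: zjbc svrig aof nggu bwtw oibjn hzh niw pnp wky kumn ijjh xalef ynw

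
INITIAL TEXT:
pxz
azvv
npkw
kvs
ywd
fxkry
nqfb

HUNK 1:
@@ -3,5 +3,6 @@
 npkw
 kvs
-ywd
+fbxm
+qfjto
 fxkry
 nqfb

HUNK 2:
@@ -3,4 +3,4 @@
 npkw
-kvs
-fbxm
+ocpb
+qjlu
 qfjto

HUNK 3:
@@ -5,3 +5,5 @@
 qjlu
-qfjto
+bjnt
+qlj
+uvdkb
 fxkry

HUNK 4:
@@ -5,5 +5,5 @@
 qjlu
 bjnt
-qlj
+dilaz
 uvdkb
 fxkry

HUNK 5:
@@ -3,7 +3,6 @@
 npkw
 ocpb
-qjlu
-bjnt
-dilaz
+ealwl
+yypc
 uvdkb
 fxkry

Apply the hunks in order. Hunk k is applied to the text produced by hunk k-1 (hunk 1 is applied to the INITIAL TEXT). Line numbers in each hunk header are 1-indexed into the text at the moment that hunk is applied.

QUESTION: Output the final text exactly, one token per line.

Hunk 1: at line 3 remove [ywd] add [fbxm,qfjto] -> 8 lines: pxz azvv npkw kvs fbxm qfjto fxkry nqfb
Hunk 2: at line 3 remove [kvs,fbxm] add [ocpb,qjlu] -> 8 lines: pxz azvv npkw ocpb qjlu qfjto fxkry nqfb
Hunk 3: at line 5 remove [qfjto] add [bjnt,qlj,uvdkb] -> 10 lines: pxz azvv npkw ocpb qjlu bjnt qlj uvdkb fxkry nqfb
Hunk 4: at line 5 remove [qlj] add [dilaz] -> 10 lines: pxz azvv npkw ocpb qjlu bjnt dilaz uvdkb fxkry nqfb
Hunk 5: at line 3 remove [qjlu,bjnt,dilaz] add [ealwl,yypc] -> 9 lines: pxz azvv npkw ocpb ealwl yypc uvdkb fxkry nqfb

Answer: pxz
azvv
npkw
ocpb
ealwl
yypc
uvdkb
fxkry
nqfb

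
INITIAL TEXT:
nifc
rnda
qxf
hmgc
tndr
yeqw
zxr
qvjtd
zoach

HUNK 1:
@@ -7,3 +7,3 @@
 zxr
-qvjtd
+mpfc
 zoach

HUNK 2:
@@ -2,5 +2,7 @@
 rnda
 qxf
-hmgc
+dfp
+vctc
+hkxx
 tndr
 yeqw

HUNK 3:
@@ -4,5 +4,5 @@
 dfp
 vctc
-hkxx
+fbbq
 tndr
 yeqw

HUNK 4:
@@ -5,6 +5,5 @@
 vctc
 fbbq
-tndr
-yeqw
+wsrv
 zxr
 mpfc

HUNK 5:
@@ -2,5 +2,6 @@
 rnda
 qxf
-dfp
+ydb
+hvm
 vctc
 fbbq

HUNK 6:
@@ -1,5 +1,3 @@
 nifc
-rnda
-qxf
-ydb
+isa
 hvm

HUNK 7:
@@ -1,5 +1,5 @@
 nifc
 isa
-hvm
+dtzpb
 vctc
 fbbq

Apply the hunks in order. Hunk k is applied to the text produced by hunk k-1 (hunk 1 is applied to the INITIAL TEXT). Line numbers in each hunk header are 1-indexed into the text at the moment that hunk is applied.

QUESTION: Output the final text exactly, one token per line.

Hunk 1: at line 7 remove [qvjtd] add [mpfc] -> 9 lines: nifc rnda qxf hmgc tndr yeqw zxr mpfc zoach
Hunk 2: at line 2 remove [hmgc] add [dfp,vctc,hkxx] -> 11 lines: nifc rnda qxf dfp vctc hkxx tndr yeqw zxr mpfc zoach
Hunk 3: at line 4 remove [hkxx] add [fbbq] -> 11 lines: nifc rnda qxf dfp vctc fbbq tndr yeqw zxr mpfc zoach
Hunk 4: at line 5 remove [tndr,yeqw] add [wsrv] -> 10 lines: nifc rnda qxf dfp vctc fbbq wsrv zxr mpfc zoach
Hunk 5: at line 2 remove [dfp] add [ydb,hvm] -> 11 lines: nifc rnda qxf ydb hvm vctc fbbq wsrv zxr mpfc zoach
Hunk 6: at line 1 remove [rnda,qxf,ydb] add [isa] -> 9 lines: nifc isa hvm vctc fbbq wsrv zxr mpfc zoach
Hunk 7: at line 1 remove [hvm] add [dtzpb] -> 9 lines: nifc isa dtzpb vctc fbbq wsrv zxr mpfc zoach

Answer: nifc
isa
dtzpb
vctc
fbbq
wsrv
zxr
mpfc
zoach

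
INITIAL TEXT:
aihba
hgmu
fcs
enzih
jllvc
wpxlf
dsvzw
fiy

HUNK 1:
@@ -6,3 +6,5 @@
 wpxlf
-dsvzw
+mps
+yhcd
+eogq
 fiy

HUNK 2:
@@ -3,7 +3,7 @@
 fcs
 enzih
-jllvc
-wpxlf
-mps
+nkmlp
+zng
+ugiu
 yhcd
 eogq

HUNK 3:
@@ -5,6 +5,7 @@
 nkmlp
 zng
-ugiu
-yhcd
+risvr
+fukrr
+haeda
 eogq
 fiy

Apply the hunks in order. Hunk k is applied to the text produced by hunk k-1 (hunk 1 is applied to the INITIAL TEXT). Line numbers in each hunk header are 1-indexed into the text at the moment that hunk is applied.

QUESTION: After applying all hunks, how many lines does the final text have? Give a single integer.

Answer: 11

Derivation:
Hunk 1: at line 6 remove [dsvzw] add [mps,yhcd,eogq] -> 10 lines: aihba hgmu fcs enzih jllvc wpxlf mps yhcd eogq fiy
Hunk 2: at line 3 remove [jllvc,wpxlf,mps] add [nkmlp,zng,ugiu] -> 10 lines: aihba hgmu fcs enzih nkmlp zng ugiu yhcd eogq fiy
Hunk 3: at line 5 remove [ugiu,yhcd] add [risvr,fukrr,haeda] -> 11 lines: aihba hgmu fcs enzih nkmlp zng risvr fukrr haeda eogq fiy
Final line count: 11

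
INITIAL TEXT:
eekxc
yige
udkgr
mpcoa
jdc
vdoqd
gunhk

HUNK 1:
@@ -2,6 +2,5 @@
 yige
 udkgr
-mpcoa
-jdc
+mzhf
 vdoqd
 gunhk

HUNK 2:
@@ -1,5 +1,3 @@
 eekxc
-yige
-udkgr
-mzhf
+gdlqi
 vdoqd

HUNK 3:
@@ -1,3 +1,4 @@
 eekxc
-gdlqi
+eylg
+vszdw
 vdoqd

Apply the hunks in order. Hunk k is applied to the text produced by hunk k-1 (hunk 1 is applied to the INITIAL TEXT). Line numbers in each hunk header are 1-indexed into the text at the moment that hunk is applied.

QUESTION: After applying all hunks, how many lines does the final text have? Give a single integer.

Answer: 5

Derivation:
Hunk 1: at line 2 remove [mpcoa,jdc] add [mzhf] -> 6 lines: eekxc yige udkgr mzhf vdoqd gunhk
Hunk 2: at line 1 remove [yige,udkgr,mzhf] add [gdlqi] -> 4 lines: eekxc gdlqi vdoqd gunhk
Hunk 3: at line 1 remove [gdlqi] add [eylg,vszdw] -> 5 lines: eekxc eylg vszdw vdoqd gunhk
Final line count: 5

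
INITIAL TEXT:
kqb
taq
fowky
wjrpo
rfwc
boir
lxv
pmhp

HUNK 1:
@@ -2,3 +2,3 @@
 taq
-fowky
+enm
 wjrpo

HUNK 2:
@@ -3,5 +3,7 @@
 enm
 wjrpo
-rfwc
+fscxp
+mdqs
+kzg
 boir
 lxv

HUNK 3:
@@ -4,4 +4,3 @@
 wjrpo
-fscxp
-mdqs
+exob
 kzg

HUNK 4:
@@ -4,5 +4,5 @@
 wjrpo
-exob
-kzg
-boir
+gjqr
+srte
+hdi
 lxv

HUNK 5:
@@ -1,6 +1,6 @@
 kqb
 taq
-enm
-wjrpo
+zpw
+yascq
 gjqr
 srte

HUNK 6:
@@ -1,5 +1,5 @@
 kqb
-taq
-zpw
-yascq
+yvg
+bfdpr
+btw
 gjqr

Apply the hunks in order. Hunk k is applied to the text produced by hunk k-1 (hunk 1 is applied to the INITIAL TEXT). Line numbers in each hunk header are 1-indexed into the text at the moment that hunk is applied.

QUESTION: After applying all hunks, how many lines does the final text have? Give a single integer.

Hunk 1: at line 2 remove [fowky] add [enm] -> 8 lines: kqb taq enm wjrpo rfwc boir lxv pmhp
Hunk 2: at line 3 remove [rfwc] add [fscxp,mdqs,kzg] -> 10 lines: kqb taq enm wjrpo fscxp mdqs kzg boir lxv pmhp
Hunk 3: at line 4 remove [fscxp,mdqs] add [exob] -> 9 lines: kqb taq enm wjrpo exob kzg boir lxv pmhp
Hunk 4: at line 4 remove [exob,kzg,boir] add [gjqr,srte,hdi] -> 9 lines: kqb taq enm wjrpo gjqr srte hdi lxv pmhp
Hunk 5: at line 1 remove [enm,wjrpo] add [zpw,yascq] -> 9 lines: kqb taq zpw yascq gjqr srte hdi lxv pmhp
Hunk 6: at line 1 remove [taq,zpw,yascq] add [yvg,bfdpr,btw] -> 9 lines: kqb yvg bfdpr btw gjqr srte hdi lxv pmhp
Final line count: 9

Answer: 9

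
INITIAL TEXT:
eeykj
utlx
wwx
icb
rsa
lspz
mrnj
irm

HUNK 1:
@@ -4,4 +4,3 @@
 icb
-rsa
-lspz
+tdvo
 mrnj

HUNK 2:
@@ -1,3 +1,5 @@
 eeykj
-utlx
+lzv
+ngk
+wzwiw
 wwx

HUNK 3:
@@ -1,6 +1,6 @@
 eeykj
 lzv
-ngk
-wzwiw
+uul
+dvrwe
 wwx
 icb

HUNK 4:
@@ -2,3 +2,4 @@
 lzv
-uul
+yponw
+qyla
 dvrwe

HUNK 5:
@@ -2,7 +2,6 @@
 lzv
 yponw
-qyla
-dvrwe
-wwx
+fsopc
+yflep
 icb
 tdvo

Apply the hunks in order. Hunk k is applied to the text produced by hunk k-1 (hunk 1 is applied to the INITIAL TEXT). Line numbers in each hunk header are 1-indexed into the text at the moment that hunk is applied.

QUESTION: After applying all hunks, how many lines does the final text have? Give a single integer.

Answer: 9

Derivation:
Hunk 1: at line 4 remove [rsa,lspz] add [tdvo] -> 7 lines: eeykj utlx wwx icb tdvo mrnj irm
Hunk 2: at line 1 remove [utlx] add [lzv,ngk,wzwiw] -> 9 lines: eeykj lzv ngk wzwiw wwx icb tdvo mrnj irm
Hunk 3: at line 1 remove [ngk,wzwiw] add [uul,dvrwe] -> 9 lines: eeykj lzv uul dvrwe wwx icb tdvo mrnj irm
Hunk 4: at line 2 remove [uul] add [yponw,qyla] -> 10 lines: eeykj lzv yponw qyla dvrwe wwx icb tdvo mrnj irm
Hunk 5: at line 2 remove [qyla,dvrwe,wwx] add [fsopc,yflep] -> 9 lines: eeykj lzv yponw fsopc yflep icb tdvo mrnj irm
Final line count: 9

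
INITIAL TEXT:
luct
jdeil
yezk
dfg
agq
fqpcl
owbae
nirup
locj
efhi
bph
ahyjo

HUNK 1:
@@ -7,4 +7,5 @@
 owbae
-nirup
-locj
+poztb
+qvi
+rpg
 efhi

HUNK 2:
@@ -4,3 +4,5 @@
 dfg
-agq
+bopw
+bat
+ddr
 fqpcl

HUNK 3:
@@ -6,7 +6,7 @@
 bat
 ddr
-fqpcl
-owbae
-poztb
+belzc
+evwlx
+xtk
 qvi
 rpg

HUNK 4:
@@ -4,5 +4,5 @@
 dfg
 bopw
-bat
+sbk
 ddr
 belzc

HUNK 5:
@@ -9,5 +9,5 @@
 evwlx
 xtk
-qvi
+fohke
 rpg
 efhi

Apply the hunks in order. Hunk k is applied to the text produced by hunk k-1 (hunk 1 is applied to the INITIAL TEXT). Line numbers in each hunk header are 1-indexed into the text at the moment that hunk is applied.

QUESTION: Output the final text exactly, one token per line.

Hunk 1: at line 7 remove [nirup,locj] add [poztb,qvi,rpg] -> 13 lines: luct jdeil yezk dfg agq fqpcl owbae poztb qvi rpg efhi bph ahyjo
Hunk 2: at line 4 remove [agq] add [bopw,bat,ddr] -> 15 lines: luct jdeil yezk dfg bopw bat ddr fqpcl owbae poztb qvi rpg efhi bph ahyjo
Hunk 3: at line 6 remove [fqpcl,owbae,poztb] add [belzc,evwlx,xtk] -> 15 lines: luct jdeil yezk dfg bopw bat ddr belzc evwlx xtk qvi rpg efhi bph ahyjo
Hunk 4: at line 4 remove [bat] add [sbk] -> 15 lines: luct jdeil yezk dfg bopw sbk ddr belzc evwlx xtk qvi rpg efhi bph ahyjo
Hunk 5: at line 9 remove [qvi] add [fohke] -> 15 lines: luct jdeil yezk dfg bopw sbk ddr belzc evwlx xtk fohke rpg efhi bph ahyjo

Answer: luct
jdeil
yezk
dfg
bopw
sbk
ddr
belzc
evwlx
xtk
fohke
rpg
efhi
bph
ahyjo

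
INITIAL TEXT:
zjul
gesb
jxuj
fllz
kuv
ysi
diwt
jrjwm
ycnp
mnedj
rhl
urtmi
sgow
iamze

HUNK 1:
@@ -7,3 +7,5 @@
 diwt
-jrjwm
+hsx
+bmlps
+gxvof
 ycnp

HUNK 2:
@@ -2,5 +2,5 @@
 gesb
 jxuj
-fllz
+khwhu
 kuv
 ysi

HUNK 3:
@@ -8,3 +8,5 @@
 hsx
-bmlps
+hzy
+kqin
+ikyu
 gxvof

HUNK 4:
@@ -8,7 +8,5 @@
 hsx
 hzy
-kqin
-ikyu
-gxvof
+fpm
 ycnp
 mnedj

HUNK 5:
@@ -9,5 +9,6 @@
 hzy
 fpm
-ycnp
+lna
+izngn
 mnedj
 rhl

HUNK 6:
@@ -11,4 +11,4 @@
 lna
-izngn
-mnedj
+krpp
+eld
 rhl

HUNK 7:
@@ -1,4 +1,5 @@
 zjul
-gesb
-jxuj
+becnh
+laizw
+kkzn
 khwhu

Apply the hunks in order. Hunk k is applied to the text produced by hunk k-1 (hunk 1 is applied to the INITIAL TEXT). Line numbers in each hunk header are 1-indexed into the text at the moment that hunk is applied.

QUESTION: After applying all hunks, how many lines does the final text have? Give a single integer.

Answer: 18

Derivation:
Hunk 1: at line 7 remove [jrjwm] add [hsx,bmlps,gxvof] -> 16 lines: zjul gesb jxuj fllz kuv ysi diwt hsx bmlps gxvof ycnp mnedj rhl urtmi sgow iamze
Hunk 2: at line 2 remove [fllz] add [khwhu] -> 16 lines: zjul gesb jxuj khwhu kuv ysi diwt hsx bmlps gxvof ycnp mnedj rhl urtmi sgow iamze
Hunk 3: at line 8 remove [bmlps] add [hzy,kqin,ikyu] -> 18 lines: zjul gesb jxuj khwhu kuv ysi diwt hsx hzy kqin ikyu gxvof ycnp mnedj rhl urtmi sgow iamze
Hunk 4: at line 8 remove [kqin,ikyu,gxvof] add [fpm] -> 16 lines: zjul gesb jxuj khwhu kuv ysi diwt hsx hzy fpm ycnp mnedj rhl urtmi sgow iamze
Hunk 5: at line 9 remove [ycnp] add [lna,izngn] -> 17 lines: zjul gesb jxuj khwhu kuv ysi diwt hsx hzy fpm lna izngn mnedj rhl urtmi sgow iamze
Hunk 6: at line 11 remove [izngn,mnedj] add [krpp,eld] -> 17 lines: zjul gesb jxuj khwhu kuv ysi diwt hsx hzy fpm lna krpp eld rhl urtmi sgow iamze
Hunk 7: at line 1 remove [gesb,jxuj] add [becnh,laizw,kkzn] -> 18 lines: zjul becnh laizw kkzn khwhu kuv ysi diwt hsx hzy fpm lna krpp eld rhl urtmi sgow iamze
Final line count: 18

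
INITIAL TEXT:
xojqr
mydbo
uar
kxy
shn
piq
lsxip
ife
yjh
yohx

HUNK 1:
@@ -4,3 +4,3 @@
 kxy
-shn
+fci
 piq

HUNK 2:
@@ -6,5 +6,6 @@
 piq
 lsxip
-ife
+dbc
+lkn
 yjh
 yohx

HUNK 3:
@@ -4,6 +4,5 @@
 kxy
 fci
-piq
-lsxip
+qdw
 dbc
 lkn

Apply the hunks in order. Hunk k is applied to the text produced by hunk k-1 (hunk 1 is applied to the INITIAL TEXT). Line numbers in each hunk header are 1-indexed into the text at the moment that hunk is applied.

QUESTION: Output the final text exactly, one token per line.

Hunk 1: at line 4 remove [shn] add [fci] -> 10 lines: xojqr mydbo uar kxy fci piq lsxip ife yjh yohx
Hunk 2: at line 6 remove [ife] add [dbc,lkn] -> 11 lines: xojqr mydbo uar kxy fci piq lsxip dbc lkn yjh yohx
Hunk 3: at line 4 remove [piq,lsxip] add [qdw] -> 10 lines: xojqr mydbo uar kxy fci qdw dbc lkn yjh yohx

Answer: xojqr
mydbo
uar
kxy
fci
qdw
dbc
lkn
yjh
yohx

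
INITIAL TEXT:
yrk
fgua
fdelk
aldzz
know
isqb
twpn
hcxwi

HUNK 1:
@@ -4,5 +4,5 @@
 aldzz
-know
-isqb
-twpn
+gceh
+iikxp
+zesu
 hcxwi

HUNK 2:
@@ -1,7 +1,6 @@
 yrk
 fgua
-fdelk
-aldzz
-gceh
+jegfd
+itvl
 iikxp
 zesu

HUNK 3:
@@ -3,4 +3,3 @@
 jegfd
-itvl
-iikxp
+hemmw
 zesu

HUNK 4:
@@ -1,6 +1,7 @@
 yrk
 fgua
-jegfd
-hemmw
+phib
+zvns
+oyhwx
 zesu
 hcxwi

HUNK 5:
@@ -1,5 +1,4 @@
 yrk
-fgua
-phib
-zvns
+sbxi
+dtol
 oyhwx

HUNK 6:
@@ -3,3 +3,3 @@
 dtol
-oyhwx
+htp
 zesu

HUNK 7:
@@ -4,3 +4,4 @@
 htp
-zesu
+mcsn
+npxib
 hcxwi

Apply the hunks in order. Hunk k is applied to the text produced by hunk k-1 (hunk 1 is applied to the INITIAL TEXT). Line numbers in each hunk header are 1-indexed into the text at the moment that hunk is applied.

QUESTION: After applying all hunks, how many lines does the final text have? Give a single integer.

Hunk 1: at line 4 remove [know,isqb,twpn] add [gceh,iikxp,zesu] -> 8 lines: yrk fgua fdelk aldzz gceh iikxp zesu hcxwi
Hunk 2: at line 1 remove [fdelk,aldzz,gceh] add [jegfd,itvl] -> 7 lines: yrk fgua jegfd itvl iikxp zesu hcxwi
Hunk 3: at line 3 remove [itvl,iikxp] add [hemmw] -> 6 lines: yrk fgua jegfd hemmw zesu hcxwi
Hunk 4: at line 1 remove [jegfd,hemmw] add [phib,zvns,oyhwx] -> 7 lines: yrk fgua phib zvns oyhwx zesu hcxwi
Hunk 5: at line 1 remove [fgua,phib,zvns] add [sbxi,dtol] -> 6 lines: yrk sbxi dtol oyhwx zesu hcxwi
Hunk 6: at line 3 remove [oyhwx] add [htp] -> 6 lines: yrk sbxi dtol htp zesu hcxwi
Hunk 7: at line 4 remove [zesu] add [mcsn,npxib] -> 7 lines: yrk sbxi dtol htp mcsn npxib hcxwi
Final line count: 7

Answer: 7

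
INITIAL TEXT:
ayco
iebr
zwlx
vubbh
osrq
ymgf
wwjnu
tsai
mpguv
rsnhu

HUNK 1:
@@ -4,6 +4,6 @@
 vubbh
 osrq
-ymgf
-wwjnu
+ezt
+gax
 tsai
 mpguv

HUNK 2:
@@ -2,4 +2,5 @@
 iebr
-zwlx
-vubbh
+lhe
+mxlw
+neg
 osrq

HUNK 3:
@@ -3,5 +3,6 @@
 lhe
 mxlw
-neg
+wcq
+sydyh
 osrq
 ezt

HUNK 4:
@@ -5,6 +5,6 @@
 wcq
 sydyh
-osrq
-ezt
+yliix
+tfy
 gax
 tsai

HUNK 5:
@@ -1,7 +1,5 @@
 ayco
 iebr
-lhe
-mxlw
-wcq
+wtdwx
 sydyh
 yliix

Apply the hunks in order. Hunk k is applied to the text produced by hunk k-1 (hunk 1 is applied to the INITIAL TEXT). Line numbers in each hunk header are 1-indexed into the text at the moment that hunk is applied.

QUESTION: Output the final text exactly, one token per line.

Hunk 1: at line 4 remove [ymgf,wwjnu] add [ezt,gax] -> 10 lines: ayco iebr zwlx vubbh osrq ezt gax tsai mpguv rsnhu
Hunk 2: at line 2 remove [zwlx,vubbh] add [lhe,mxlw,neg] -> 11 lines: ayco iebr lhe mxlw neg osrq ezt gax tsai mpguv rsnhu
Hunk 3: at line 3 remove [neg] add [wcq,sydyh] -> 12 lines: ayco iebr lhe mxlw wcq sydyh osrq ezt gax tsai mpguv rsnhu
Hunk 4: at line 5 remove [osrq,ezt] add [yliix,tfy] -> 12 lines: ayco iebr lhe mxlw wcq sydyh yliix tfy gax tsai mpguv rsnhu
Hunk 5: at line 1 remove [lhe,mxlw,wcq] add [wtdwx] -> 10 lines: ayco iebr wtdwx sydyh yliix tfy gax tsai mpguv rsnhu

Answer: ayco
iebr
wtdwx
sydyh
yliix
tfy
gax
tsai
mpguv
rsnhu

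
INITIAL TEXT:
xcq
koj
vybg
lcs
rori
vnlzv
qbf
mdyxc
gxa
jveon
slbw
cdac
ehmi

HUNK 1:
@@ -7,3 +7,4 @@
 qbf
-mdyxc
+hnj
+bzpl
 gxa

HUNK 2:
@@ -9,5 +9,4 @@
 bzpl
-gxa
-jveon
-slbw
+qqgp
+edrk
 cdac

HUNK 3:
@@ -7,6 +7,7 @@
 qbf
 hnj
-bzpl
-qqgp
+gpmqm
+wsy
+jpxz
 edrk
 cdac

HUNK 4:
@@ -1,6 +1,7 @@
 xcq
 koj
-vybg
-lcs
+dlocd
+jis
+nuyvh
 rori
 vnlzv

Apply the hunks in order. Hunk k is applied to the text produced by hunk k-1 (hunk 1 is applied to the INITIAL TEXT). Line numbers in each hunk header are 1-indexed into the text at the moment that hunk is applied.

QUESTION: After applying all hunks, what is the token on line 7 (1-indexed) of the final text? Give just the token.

Hunk 1: at line 7 remove [mdyxc] add [hnj,bzpl] -> 14 lines: xcq koj vybg lcs rori vnlzv qbf hnj bzpl gxa jveon slbw cdac ehmi
Hunk 2: at line 9 remove [gxa,jveon,slbw] add [qqgp,edrk] -> 13 lines: xcq koj vybg lcs rori vnlzv qbf hnj bzpl qqgp edrk cdac ehmi
Hunk 3: at line 7 remove [bzpl,qqgp] add [gpmqm,wsy,jpxz] -> 14 lines: xcq koj vybg lcs rori vnlzv qbf hnj gpmqm wsy jpxz edrk cdac ehmi
Hunk 4: at line 1 remove [vybg,lcs] add [dlocd,jis,nuyvh] -> 15 lines: xcq koj dlocd jis nuyvh rori vnlzv qbf hnj gpmqm wsy jpxz edrk cdac ehmi
Final line 7: vnlzv

Answer: vnlzv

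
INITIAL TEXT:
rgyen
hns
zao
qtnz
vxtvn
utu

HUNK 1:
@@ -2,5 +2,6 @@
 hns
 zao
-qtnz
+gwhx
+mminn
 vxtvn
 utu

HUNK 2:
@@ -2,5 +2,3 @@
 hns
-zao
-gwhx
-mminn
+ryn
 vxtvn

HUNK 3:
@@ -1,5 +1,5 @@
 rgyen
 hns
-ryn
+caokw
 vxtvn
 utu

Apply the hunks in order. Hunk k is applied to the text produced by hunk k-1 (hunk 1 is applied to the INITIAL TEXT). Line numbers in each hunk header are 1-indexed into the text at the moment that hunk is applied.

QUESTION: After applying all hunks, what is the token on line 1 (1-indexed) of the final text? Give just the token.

Hunk 1: at line 2 remove [qtnz] add [gwhx,mminn] -> 7 lines: rgyen hns zao gwhx mminn vxtvn utu
Hunk 2: at line 2 remove [zao,gwhx,mminn] add [ryn] -> 5 lines: rgyen hns ryn vxtvn utu
Hunk 3: at line 1 remove [ryn] add [caokw] -> 5 lines: rgyen hns caokw vxtvn utu
Final line 1: rgyen

Answer: rgyen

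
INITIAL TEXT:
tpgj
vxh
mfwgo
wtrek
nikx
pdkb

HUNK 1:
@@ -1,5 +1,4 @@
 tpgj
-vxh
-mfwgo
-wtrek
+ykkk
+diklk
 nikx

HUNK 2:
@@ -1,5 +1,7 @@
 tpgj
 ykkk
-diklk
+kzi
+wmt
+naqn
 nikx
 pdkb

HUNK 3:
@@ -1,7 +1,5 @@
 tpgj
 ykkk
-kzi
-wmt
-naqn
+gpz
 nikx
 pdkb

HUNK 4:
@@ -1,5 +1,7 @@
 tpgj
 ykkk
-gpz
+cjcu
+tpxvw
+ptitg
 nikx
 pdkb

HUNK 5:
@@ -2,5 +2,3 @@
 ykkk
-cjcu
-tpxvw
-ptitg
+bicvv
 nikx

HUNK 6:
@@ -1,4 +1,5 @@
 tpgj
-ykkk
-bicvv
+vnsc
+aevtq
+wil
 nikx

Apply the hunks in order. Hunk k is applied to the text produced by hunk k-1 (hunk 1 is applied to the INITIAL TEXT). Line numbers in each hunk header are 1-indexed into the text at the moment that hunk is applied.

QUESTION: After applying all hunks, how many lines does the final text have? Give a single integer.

Hunk 1: at line 1 remove [vxh,mfwgo,wtrek] add [ykkk,diklk] -> 5 lines: tpgj ykkk diklk nikx pdkb
Hunk 2: at line 1 remove [diklk] add [kzi,wmt,naqn] -> 7 lines: tpgj ykkk kzi wmt naqn nikx pdkb
Hunk 3: at line 1 remove [kzi,wmt,naqn] add [gpz] -> 5 lines: tpgj ykkk gpz nikx pdkb
Hunk 4: at line 1 remove [gpz] add [cjcu,tpxvw,ptitg] -> 7 lines: tpgj ykkk cjcu tpxvw ptitg nikx pdkb
Hunk 5: at line 2 remove [cjcu,tpxvw,ptitg] add [bicvv] -> 5 lines: tpgj ykkk bicvv nikx pdkb
Hunk 6: at line 1 remove [ykkk,bicvv] add [vnsc,aevtq,wil] -> 6 lines: tpgj vnsc aevtq wil nikx pdkb
Final line count: 6

Answer: 6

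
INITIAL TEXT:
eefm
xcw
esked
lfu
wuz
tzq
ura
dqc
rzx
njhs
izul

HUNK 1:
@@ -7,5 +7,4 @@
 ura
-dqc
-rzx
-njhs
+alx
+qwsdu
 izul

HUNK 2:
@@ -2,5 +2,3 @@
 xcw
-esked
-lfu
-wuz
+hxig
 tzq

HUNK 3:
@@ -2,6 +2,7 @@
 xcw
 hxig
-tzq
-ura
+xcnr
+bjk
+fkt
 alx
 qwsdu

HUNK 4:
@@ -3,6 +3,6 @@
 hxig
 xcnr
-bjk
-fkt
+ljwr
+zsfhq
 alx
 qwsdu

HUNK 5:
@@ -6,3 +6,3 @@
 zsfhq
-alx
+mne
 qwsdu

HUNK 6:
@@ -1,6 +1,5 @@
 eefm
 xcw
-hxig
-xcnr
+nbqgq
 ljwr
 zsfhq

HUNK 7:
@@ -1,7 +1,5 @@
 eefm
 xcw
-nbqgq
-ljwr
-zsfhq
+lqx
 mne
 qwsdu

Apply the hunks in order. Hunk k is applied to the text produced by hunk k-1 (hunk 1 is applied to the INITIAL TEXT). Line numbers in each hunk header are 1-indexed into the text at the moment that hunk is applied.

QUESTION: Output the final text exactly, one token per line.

Answer: eefm
xcw
lqx
mne
qwsdu
izul

Derivation:
Hunk 1: at line 7 remove [dqc,rzx,njhs] add [alx,qwsdu] -> 10 lines: eefm xcw esked lfu wuz tzq ura alx qwsdu izul
Hunk 2: at line 2 remove [esked,lfu,wuz] add [hxig] -> 8 lines: eefm xcw hxig tzq ura alx qwsdu izul
Hunk 3: at line 2 remove [tzq,ura] add [xcnr,bjk,fkt] -> 9 lines: eefm xcw hxig xcnr bjk fkt alx qwsdu izul
Hunk 4: at line 3 remove [bjk,fkt] add [ljwr,zsfhq] -> 9 lines: eefm xcw hxig xcnr ljwr zsfhq alx qwsdu izul
Hunk 5: at line 6 remove [alx] add [mne] -> 9 lines: eefm xcw hxig xcnr ljwr zsfhq mne qwsdu izul
Hunk 6: at line 1 remove [hxig,xcnr] add [nbqgq] -> 8 lines: eefm xcw nbqgq ljwr zsfhq mne qwsdu izul
Hunk 7: at line 1 remove [nbqgq,ljwr,zsfhq] add [lqx] -> 6 lines: eefm xcw lqx mne qwsdu izul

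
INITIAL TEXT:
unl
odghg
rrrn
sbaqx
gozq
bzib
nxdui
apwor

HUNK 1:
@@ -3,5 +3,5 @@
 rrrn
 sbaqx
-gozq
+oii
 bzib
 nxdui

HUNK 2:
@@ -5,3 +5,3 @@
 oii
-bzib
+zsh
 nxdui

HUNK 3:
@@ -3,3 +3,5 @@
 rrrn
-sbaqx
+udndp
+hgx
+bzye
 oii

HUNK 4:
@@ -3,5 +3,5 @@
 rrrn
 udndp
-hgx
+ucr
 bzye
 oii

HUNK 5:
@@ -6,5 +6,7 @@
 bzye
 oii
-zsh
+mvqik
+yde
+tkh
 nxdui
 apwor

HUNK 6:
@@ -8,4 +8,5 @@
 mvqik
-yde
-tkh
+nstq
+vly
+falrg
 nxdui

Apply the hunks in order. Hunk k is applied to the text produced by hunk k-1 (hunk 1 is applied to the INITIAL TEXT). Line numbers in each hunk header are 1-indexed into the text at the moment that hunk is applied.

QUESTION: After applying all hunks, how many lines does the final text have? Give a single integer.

Hunk 1: at line 3 remove [gozq] add [oii] -> 8 lines: unl odghg rrrn sbaqx oii bzib nxdui apwor
Hunk 2: at line 5 remove [bzib] add [zsh] -> 8 lines: unl odghg rrrn sbaqx oii zsh nxdui apwor
Hunk 3: at line 3 remove [sbaqx] add [udndp,hgx,bzye] -> 10 lines: unl odghg rrrn udndp hgx bzye oii zsh nxdui apwor
Hunk 4: at line 3 remove [hgx] add [ucr] -> 10 lines: unl odghg rrrn udndp ucr bzye oii zsh nxdui apwor
Hunk 5: at line 6 remove [zsh] add [mvqik,yde,tkh] -> 12 lines: unl odghg rrrn udndp ucr bzye oii mvqik yde tkh nxdui apwor
Hunk 6: at line 8 remove [yde,tkh] add [nstq,vly,falrg] -> 13 lines: unl odghg rrrn udndp ucr bzye oii mvqik nstq vly falrg nxdui apwor
Final line count: 13

Answer: 13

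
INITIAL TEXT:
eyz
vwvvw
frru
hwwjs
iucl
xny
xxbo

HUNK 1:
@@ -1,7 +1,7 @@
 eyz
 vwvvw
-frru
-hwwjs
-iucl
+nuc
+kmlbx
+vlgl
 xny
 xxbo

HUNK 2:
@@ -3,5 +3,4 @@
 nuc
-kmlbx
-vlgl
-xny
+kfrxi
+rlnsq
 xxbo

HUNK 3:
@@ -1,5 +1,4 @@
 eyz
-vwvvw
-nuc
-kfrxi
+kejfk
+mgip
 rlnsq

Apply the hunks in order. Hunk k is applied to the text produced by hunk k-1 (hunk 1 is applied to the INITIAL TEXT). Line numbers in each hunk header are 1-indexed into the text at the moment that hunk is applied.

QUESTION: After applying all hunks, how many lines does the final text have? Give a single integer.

Answer: 5

Derivation:
Hunk 1: at line 1 remove [frru,hwwjs,iucl] add [nuc,kmlbx,vlgl] -> 7 lines: eyz vwvvw nuc kmlbx vlgl xny xxbo
Hunk 2: at line 3 remove [kmlbx,vlgl,xny] add [kfrxi,rlnsq] -> 6 lines: eyz vwvvw nuc kfrxi rlnsq xxbo
Hunk 3: at line 1 remove [vwvvw,nuc,kfrxi] add [kejfk,mgip] -> 5 lines: eyz kejfk mgip rlnsq xxbo
Final line count: 5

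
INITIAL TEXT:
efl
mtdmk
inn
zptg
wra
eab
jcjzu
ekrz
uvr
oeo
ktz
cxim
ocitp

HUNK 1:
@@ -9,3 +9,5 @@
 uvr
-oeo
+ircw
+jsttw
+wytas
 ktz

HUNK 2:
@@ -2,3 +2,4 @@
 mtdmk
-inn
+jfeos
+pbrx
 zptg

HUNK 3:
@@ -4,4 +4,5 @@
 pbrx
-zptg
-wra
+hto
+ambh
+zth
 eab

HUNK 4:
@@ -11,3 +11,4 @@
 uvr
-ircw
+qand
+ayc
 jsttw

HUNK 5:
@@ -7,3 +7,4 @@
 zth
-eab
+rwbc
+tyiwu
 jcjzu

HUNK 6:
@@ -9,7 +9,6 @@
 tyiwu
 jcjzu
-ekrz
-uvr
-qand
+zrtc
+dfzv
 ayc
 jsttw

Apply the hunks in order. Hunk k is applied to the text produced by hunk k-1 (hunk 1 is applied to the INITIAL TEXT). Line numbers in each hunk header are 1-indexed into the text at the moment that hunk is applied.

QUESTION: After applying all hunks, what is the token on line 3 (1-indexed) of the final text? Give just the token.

Hunk 1: at line 9 remove [oeo] add [ircw,jsttw,wytas] -> 15 lines: efl mtdmk inn zptg wra eab jcjzu ekrz uvr ircw jsttw wytas ktz cxim ocitp
Hunk 2: at line 2 remove [inn] add [jfeos,pbrx] -> 16 lines: efl mtdmk jfeos pbrx zptg wra eab jcjzu ekrz uvr ircw jsttw wytas ktz cxim ocitp
Hunk 3: at line 4 remove [zptg,wra] add [hto,ambh,zth] -> 17 lines: efl mtdmk jfeos pbrx hto ambh zth eab jcjzu ekrz uvr ircw jsttw wytas ktz cxim ocitp
Hunk 4: at line 11 remove [ircw] add [qand,ayc] -> 18 lines: efl mtdmk jfeos pbrx hto ambh zth eab jcjzu ekrz uvr qand ayc jsttw wytas ktz cxim ocitp
Hunk 5: at line 7 remove [eab] add [rwbc,tyiwu] -> 19 lines: efl mtdmk jfeos pbrx hto ambh zth rwbc tyiwu jcjzu ekrz uvr qand ayc jsttw wytas ktz cxim ocitp
Hunk 6: at line 9 remove [ekrz,uvr,qand] add [zrtc,dfzv] -> 18 lines: efl mtdmk jfeos pbrx hto ambh zth rwbc tyiwu jcjzu zrtc dfzv ayc jsttw wytas ktz cxim ocitp
Final line 3: jfeos

Answer: jfeos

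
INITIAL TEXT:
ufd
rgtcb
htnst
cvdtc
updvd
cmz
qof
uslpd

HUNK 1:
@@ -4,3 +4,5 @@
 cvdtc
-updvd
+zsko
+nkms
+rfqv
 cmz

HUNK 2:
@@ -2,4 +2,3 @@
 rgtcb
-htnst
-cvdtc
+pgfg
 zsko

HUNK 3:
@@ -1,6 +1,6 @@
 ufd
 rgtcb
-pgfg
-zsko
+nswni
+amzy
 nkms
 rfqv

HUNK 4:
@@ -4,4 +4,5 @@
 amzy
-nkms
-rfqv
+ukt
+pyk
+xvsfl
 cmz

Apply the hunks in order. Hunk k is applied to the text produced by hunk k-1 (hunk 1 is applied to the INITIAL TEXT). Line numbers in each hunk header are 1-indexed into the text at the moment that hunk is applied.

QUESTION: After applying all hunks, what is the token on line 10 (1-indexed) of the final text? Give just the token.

Hunk 1: at line 4 remove [updvd] add [zsko,nkms,rfqv] -> 10 lines: ufd rgtcb htnst cvdtc zsko nkms rfqv cmz qof uslpd
Hunk 2: at line 2 remove [htnst,cvdtc] add [pgfg] -> 9 lines: ufd rgtcb pgfg zsko nkms rfqv cmz qof uslpd
Hunk 3: at line 1 remove [pgfg,zsko] add [nswni,amzy] -> 9 lines: ufd rgtcb nswni amzy nkms rfqv cmz qof uslpd
Hunk 4: at line 4 remove [nkms,rfqv] add [ukt,pyk,xvsfl] -> 10 lines: ufd rgtcb nswni amzy ukt pyk xvsfl cmz qof uslpd
Final line 10: uslpd

Answer: uslpd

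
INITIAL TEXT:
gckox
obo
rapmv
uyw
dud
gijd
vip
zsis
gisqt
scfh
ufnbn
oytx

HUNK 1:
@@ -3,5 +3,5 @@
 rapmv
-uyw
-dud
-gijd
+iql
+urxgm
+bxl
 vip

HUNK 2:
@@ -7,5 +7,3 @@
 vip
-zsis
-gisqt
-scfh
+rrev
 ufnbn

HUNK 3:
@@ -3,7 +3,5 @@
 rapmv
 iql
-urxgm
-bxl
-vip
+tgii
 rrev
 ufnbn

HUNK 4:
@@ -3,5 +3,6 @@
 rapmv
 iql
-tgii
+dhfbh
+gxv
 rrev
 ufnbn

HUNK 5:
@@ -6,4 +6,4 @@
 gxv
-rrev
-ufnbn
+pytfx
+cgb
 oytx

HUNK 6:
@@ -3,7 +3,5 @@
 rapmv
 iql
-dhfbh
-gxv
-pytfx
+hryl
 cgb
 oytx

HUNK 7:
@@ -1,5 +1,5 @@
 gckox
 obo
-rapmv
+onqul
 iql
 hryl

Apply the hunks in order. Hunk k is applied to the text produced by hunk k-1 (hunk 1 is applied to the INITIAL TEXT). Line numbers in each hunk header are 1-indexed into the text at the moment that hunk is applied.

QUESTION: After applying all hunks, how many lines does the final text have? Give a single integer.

Hunk 1: at line 3 remove [uyw,dud,gijd] add [iql,urxgm,bxl] -> 12 lines: gckox obo rapmv iql urxgm bxl vip zsis gisqt scfh ufnbn oytx
Hunk 2: at line 7 remove [zsis,gisqt,scfh] add [rrev] -> 10 lines: gckox obo rapmv iql urxgm bxl vip rrev ufnbn oytx
Hunk 3: at line 3 remove [urxgm,bxl,vip] add [tgii] -> 8 lines: gckox obo rapmv iql tgii rrev ufnbn oytx
Hunk 4: at line 3 remove [tgii] add [dhfbh,gxv] -> 9 lines: gckox obo rapmv iql dhfbh gxv rrev ufnbn oytx
Hunk 5: at line 6 remove [rrev,ufnbn] add [pytfx,cgb] -> 9 lines: gckox obo rapmv iql dhfbh gxv pytfx cgb oytx
Hunk 6: at line 3 remove [dhfbh,gxv,pytfx] add [hryl] -> 7 lines: gckox obo rapmv iql hryl cgb oytx
Hunk 7: at line 1 remove [rapmv] add [onqul] -> 7 lines: gckox obo onqul iql hryl cgb oytx
Final line count: 7

Answer: 7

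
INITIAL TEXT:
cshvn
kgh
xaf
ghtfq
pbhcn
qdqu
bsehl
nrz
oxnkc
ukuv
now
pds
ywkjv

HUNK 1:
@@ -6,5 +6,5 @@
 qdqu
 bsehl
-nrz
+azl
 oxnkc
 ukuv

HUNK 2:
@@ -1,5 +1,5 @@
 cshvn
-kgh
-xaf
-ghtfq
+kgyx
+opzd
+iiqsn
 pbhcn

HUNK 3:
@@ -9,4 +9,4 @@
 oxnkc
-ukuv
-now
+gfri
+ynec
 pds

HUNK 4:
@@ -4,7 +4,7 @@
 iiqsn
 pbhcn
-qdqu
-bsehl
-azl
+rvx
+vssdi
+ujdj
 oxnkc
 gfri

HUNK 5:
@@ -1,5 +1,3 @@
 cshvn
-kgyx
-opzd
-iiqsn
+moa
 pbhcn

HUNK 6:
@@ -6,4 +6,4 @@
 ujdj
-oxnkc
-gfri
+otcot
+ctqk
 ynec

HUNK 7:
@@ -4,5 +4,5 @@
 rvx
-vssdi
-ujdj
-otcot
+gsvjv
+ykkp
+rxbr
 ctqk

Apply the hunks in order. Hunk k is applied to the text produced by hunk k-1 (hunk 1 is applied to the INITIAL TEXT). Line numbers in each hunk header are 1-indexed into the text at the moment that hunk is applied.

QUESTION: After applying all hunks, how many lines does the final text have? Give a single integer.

Hunk 1: at line 6 remove [nrz] add [azl] -> 13 lines: cshvn kgh xaf ghtfq pbhcn qdqu bsehl azl oxnkc ukuv now pds ywkjv
Hunk 2: at line 1 remove [kgh,xaf,ghtfq] add [kgyx,opzd,iiqsn] -> 13 lines: cshvn kgyx opzd iiqsn pbhcn qdqu bsehl azl oxnkc ukuv now pds ywkjv
Hunk 3: at line 9 remove [ukuv,now] add [gfri,ynec] -> 13 lines: cshvn kgyx opzd iiqsn pbhcn qdqu bsehl azl oxnkc gfri ynec pds ywkjv
Hunk 4: at line 4 remove [qdqu,bsehl,azl] add [rvx,vssdi,ujdj] -> 13 lines: cshvn kgyx opzd iiqsn pbhcn rvx vssdi ujdj oxnkc gfri ynec pds ywkjv
Hunk 5: at line 1 remove [kgyx,opzd,iiqsn] add [moa] -> 11 lines: cshvn moa pbhcn rvx vssdi ujdj oxnkc gfri ynec pds ywkjv
Hunk 6: at line 6 remove [oxnkc,gfri] add [otcot,ctqk] -> 11 lines: cshvn moa pbhcn rvx vssdi ujdj otcot ctqk ynec pds ywkjv
Hunk 7: at line 4 remove [vssdi,ujdj,otcot] add [gsvjv,ykkp,rxbr] -> 11 lines: cshvn moa pbhcn rvx gsvjv ykkp rxbr ctqk ynec pds ywkjv
Final line count: 11

Answer: 11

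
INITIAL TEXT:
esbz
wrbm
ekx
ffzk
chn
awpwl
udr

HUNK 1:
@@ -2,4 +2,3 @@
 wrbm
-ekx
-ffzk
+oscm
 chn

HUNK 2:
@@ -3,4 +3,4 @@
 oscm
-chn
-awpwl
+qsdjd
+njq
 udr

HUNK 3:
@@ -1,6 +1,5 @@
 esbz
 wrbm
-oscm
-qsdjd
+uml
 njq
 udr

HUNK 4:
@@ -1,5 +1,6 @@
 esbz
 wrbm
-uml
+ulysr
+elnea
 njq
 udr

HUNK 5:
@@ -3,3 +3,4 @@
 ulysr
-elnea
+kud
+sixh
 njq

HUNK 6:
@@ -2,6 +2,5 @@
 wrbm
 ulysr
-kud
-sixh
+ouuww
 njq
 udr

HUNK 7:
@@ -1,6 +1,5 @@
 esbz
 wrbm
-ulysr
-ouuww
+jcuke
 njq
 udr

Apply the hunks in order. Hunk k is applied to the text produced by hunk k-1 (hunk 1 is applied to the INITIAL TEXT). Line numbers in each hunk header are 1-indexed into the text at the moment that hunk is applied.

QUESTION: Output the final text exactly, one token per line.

Answer: esbz
wrbm
jcuke
njq
udr

Derivation:
Hunk 1: at line 2 remove [ekx,ffzk] add [oscm] -> 6 lines: esbz wrbm oscm chn awpwl udr
Hunk 2: at line 3 remove [chn,awpwl] add [qsdjd,njq] -> 6 lines: esbz wrbm oscm qsdjd njq udr
Hunk 3: at line 1 remove [oscm,qsdjd] add [uml] -> 5 lines: esbz wrbm uml njq udr
Hunk 4: at line 1 remove [uml] add [ulysr,elnea] -> 6 lines: esbz wrbm ulysr elnea njq udr
Hunk 5: at line 3 remove [elnea] add [kud,sixh] -> 7 lines: esbz wrbm ulysr kud sixh njq udr
Hunk 6: at line 2 remove [kud,sixh] add [ouuww] -> 6 lines: esbz wrbm ulysr ouuww njq udr
Hunk 7: at line 1 remove [ulysr,ouuww] add [jcuke] -> 5 lines: esbz wrbm jcuke njq udr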